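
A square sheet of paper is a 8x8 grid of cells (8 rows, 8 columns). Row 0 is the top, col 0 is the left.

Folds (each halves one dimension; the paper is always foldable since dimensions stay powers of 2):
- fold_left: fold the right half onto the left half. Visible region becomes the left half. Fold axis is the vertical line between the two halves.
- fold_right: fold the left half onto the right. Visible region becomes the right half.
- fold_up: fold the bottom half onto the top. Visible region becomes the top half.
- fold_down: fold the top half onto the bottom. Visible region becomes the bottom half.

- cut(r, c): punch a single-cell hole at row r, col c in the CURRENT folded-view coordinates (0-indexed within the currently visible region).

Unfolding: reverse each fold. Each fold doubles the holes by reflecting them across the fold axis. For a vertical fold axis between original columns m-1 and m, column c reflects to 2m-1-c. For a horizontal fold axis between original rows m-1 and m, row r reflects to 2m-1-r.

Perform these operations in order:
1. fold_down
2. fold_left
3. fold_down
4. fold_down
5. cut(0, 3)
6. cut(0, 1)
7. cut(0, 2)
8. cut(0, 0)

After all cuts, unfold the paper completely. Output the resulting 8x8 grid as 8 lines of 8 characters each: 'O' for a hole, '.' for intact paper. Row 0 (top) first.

Answer: OOOOOOOO
OOOOOOOO
OOOOOOOO
OOOOOOOO
OOOOOOOO
OOOOOOOO
OOOOOOOO
OOOOOOOO

Derivation:
Op 1 fold_down: fold axis h@4; visible region now rows[4,8) x cols[0,8) = 4x8
Op 2 fold_left: fold axis v@4; visible region now rows[4,8) x cols[0,4) = 4x4
Op 3 fold_down: fold axis h@6; visible region now rows[6,8) x cols[0,4) = 2x4
Op 4 fold_down: fold axis h@7; visible region now rows[7,8) x cols[0,4) = 1x4
Op 5 cut(0, 3): punch at orig (7,3); cuts so far [(7, 3)]; region rows[7,8) x cols[0,4) = 1x4
Op 6 cut(0, 1): punch at orig (7,1); cuts so far [(7, 1), (7, 3)]; region rows[7,8) x cols[0,4) = 1x4
Op 7 cut(0, 2): punch at orig (7,2); cuts so far [(7, 1), (7, 2), (7, 3)]; region rows[7,8) x cols[0,4) = 1x4
Op 8 cut(0, 0): punch at orig (7,0); cuts so far [(7, 0), (7, 1), (7, 2), (7, 3)]; region rows[7,8) x cols[0,4) = 1x4
Unfold 1 (reflect across h@7): 8 holes -> [(6, 0), (6, 1), (6, 2), (6, 3), (7, 0), (7, 1), (7, 2), (7, 3)]
Unfold 2 (reflect across h@6): 16 holes -> [(4, 0), (4, 1), (4, 2), (4, 3), (5, 0), (5, 1), (5, 2), (5, 3), (6, 0), (6, 1), (6, 2), (6, 3), (7, 0), (7, 1), (7, 2), (7, 3)]
Unfold 3 (reflect across v@4): 32 holes -> [(4, 0), (4, 1), (4, 2), (4, 3), (4, 4), (4, 5), (4, 6), (4, 7), (5, 0), (5, 1), (5, 2), (5, 3), (5, 4), (5, 5), (5, 6), (5, 7), (6, 0), (6, 1), (6, 2), (6, 3), (6, 4), (6, 5), (6, 6), (6, 7), (7, 0), (7, 1), (7, 2), (7, 3), (7, 4), (7, 5), (7, 6), (7, 7)]
Unfold 4 (reflect across h@4): 64 holes -> [(0, 0), (0, 1), (0, 2), (0, 3), (0, 4), (0, 5), (0, 6), (0, 7), (1, 0), (1, 1), (1, 2), (1, 3), (1, 4), (1, 5), (1, 6), (1, 7), (2, 0), (2, 1), (2, 2), (2, 3), (2, 4), (2, 5), (2, 6), (2, 7), (3, 0), (3, 1), (3, 2), (3, 3), (3, 4), (3, 5), (3, 6), (3, 7), (4, 0), (4, 1), (4, 2), (4, 3), (4, 4), (4, 5), (4, 6), (4, 7), (5, 0), (5, 1), (5, 2), (5, 3), (5, 4), (5, 5), (5, 6), (5, 7), (6, 0), (6, 1), (6, 2), (6, 3), (6, 4), (6, 5), (6, 6), (6, 7), (7, 0), (7, 1), (7, 2), (7, 3), (7, 4), (7, 5), (7, 6), (7, 7)]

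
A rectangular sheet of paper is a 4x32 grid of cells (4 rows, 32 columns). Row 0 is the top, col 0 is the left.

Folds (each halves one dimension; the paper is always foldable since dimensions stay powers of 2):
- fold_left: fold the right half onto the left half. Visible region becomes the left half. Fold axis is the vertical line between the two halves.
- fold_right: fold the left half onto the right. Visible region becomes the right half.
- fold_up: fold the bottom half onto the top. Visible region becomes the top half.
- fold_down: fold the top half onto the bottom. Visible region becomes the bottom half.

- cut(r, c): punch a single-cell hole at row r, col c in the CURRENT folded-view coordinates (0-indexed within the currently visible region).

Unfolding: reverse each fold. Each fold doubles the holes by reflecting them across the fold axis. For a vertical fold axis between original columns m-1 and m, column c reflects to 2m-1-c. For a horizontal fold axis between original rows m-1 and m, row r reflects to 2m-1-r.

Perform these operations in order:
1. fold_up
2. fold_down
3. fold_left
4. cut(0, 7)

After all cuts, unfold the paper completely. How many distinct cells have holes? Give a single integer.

Op 1 fold_up: fold axis h@2; visible region now rows[0,2) x cols[0,32) = 2x32
Op 2 fold_down: fold axis h@1; visible region now rows[1,2) x cols[0,32) = 1x32
Op 3 fold_left: fold axis v@16; visible region now rows[1,2) x cols[0,16) = 1x16
Op 4 cut(0, 7): punch at orig (1,7); cuts so far [(1, 7)]; region rows[1,2) x cols[0,16) = 1x16
Unfold 1 (reflect across v@16): 2 holes -> [(1, 7), (1, 24)]
Unfold 2 (reflect across h@1): 4 holes -> [(0, 7), (0, 24), (1, 7), (1, 24)]
Unfold 3 (reflect across h@2): 8 holes -> [(0, 7), (0, 24), (1, 7), (1, 24), (2, 7), (2, 24), (3, 7), (3, 24)]

Answer: 8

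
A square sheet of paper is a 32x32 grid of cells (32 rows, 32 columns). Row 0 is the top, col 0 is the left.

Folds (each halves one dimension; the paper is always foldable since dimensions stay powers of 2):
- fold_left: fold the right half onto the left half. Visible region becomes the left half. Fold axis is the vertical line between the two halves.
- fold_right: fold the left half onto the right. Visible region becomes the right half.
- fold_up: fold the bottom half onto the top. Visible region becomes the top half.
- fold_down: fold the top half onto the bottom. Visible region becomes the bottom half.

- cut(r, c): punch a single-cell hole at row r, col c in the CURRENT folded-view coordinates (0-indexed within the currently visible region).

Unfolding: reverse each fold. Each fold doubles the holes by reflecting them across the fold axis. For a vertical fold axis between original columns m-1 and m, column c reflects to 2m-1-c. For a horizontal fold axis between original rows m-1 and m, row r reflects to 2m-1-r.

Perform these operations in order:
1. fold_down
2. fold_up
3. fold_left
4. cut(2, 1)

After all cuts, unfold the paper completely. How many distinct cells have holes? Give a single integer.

Op 1 fold_down: fold axis h@16; visible region now rows[16,32) x cols[0,32) = 16x32
Op 2 fold_up: fold axis h@24; visible region now rows[16,24) x cols[0,32) = 8x32
Op 3 fold_left: fold axis v@16; visible region now rows[16,24) x cols[0,16) = 8x16
Op 4 cut(2, 1): punch at orig (18,1); cuts so far [(18, 1)]; region rows[16,24) x cols[0,16) = 8x16
Unfold 1 (reflect across v@16): 2 holes -> [(18, 1), (18, 30)]
Unfold 2 (reflect across h@24): 4 holes -> [(18, 1), (18, 30), (29, 1), (29, 30)]
Unfold 3 (reflect across h@16): 8 holes -> [(2, 1), (2, 30), (13, 1), (13, 30), (18, 1), (18, 30), (29, 1), (29, 30)]

Answer: 8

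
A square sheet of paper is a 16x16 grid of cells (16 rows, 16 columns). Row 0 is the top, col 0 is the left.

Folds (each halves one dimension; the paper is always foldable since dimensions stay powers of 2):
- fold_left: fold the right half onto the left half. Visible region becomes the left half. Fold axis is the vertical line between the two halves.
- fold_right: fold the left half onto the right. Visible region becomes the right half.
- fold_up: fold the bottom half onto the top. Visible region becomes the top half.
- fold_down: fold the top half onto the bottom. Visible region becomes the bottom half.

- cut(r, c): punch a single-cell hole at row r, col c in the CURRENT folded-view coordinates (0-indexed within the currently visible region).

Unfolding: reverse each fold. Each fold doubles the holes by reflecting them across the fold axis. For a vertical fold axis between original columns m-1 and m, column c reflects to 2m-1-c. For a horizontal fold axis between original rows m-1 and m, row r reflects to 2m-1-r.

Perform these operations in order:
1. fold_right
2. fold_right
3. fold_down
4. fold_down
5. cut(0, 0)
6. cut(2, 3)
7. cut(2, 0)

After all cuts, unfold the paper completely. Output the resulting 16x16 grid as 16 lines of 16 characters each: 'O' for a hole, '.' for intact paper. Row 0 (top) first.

Answer: ................
O..OO..OO..OO..O
................
...OO......OO...
...OO......OO...
................
O..OO..OO..OO..O
................
................
O..OO..OO..OO..O
................
...OO......OO...
...OO......OO...
................
O..OO..OO..OO..O
................

Derivation:
Op 1 fold_right: fold axis v@8; visible region now rows[0,16) x cols[8,16) = 16x8
Op 2 fold_right: fold axis v@12; visible region now rows[0,16) x cols[12,16) = 16x4
Op 3 fold_down: fold axis h@8; visible region now rows[8,16) x cols[12,16) = 8x4
Op 4 fold_down: fold axis h@12; visible region now rows[12,16) x cols[12,16) = 4x4
Op 5 cut(0, 0): punch at orig (12,12); cuts so far [(12, 12)]; region rows[12,16) x cols[12,16) = 4x4
Op 6 cut(2, 3): punch at orig (14,15); cuts so far [(12, 12), (14, 15)]; region rows[12,16) x cols[12,16) = 4x4
Op 7 cut(2, 0): punch at orig (14,12); cuts so far [(12, 12), (14, 12), (14, 15)]; region rows[12,16) x cols[12,16) = 4x4
Unfold 1 (reflect across h@12): 6 holes -> [(9, 12), (9, 15), (11, 12), (12, 12), (14, 12), (14, 15)]
Unfold 2 (reflect across h@8): 12 holes -> [(1, 12), (1, 15), (3, 12), (4, 12), (6, 12), (6, 15), (9, 12), (9, 15), (11, 12), (12, 12), (14, 12), (14, 15)]
Unfold 3 (reflect across v@12): 24 holes -> [(1, 8), (1, 11), (1, 12), (1, 15), (3, 11), (3, 12), (4, 11), (4, 12), (6, 8), (6, 11), (6, 12), (6, 15), (9, 8), (9, 11), (9, 12), (9, 15), (11, 11), (11, 12), (12, 11), (12, 12), (14, 8), (14, 11), (14, 12), (14, 15)]
Unfold 4 (reflect across v@8): 48 holes -> [(1, 0), (1, 3), (1, 4), (1, 7), (1, 8), (1, 11), (1, 12), (1, 15), (3, 3), (3, 4), (3, 11), (3, 12), (4, 3), (4, 4), (4, 11), (4, 12), (6, 0), (6, 3), (6, 4), (6, 7), (6, 8), (6, 11), (6, 12), (6, 15), (9, 0), (9, 3), (9, 4), (9, 7), (9, 8), (9, 11), (9, 12), (9, 15), (11, 3), (11, 4), (11, 11), (11, 12), (12, 3), (12, 4), (12, 11), (12, 12), (14, 0), (14, 3), (14, 4), (14, 7), (14, 8), (14, 11), (14, 12), (14, 15)]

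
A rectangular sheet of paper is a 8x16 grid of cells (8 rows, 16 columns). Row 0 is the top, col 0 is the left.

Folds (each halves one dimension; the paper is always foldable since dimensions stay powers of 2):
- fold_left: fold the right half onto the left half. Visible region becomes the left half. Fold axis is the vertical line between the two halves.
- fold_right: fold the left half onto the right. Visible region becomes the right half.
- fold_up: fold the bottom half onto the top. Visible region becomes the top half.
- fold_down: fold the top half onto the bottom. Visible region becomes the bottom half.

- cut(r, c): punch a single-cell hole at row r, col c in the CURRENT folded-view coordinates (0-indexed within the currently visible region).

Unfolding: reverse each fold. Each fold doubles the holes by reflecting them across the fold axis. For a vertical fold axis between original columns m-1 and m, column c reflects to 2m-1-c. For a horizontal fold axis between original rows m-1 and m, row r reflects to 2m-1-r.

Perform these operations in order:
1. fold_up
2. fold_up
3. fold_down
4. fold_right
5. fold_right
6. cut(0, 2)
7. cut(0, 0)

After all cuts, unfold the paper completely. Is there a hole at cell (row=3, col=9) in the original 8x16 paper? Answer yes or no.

Answer: yes

Derivation:
Op 1 fold_up: fold axis h@4; visible region now rows[0,4) x cols[0,16) = 4x16
Op 2 fold_up: fold axis h@2; visible region now rows[0,2) x cols[0,16) = 2x16
Op 3 fold_down: fold axis h@1; visible region now rows[1,2) x cols[0,16) = 1x16
Op 4 fold_right: fold axis v@8; visible region now rows[1,2) x cols[8,16) = 1x8
Op 5 fold_right: fold axis v@12; visible region now rows[1,2) x cols[12,16) = 1x4
Op 6 cut(0, 2): punch at orig (1,14); cuts so far [(1, 14)]; region rows[1,2) x cols[12,16) = 1x4
Op 7 cut(0, 0): punch at orig (1,12); cuts so far [(1, 12), (1, 14)]; region rows[1,2) x cols[12,16) = 1x4
Unfold 1 (reflect across v@12): 4 holes -> [(1, 9), (1, 11), (1, 12), (1, 14)]
Unfold 2 (reflect across v@8): 8 holes -> [(1, 1), (1, 3), (1, 4), (1, 6), (1, 9), (1, 11), (1, 12), (1, 14)]
Unfold 3 (reflect across h@1): 16 holes -> [(0, 1), (0, 3), (0, 4), (0, 6), (0, 9), (0, 11), (0, 12), (0, 14), (1, 1), (1, 3), (1, 4), (1, 6), (1, 9), (1, 11), (1, 12), (1, 14)]
Unfold 4 (reflect across h@2): 32 holes -> [(0, 1), (0, 3), (0, 4), (0, 6), (0, 9), (0, 11), (0, 12), (0, 14), (1, 1), (1, 3), (1, 4), (1, 6), (1, 9), (1, 11), (1, 12), (1, 14), (2, 1), (2, 3), (2, 4), (2, 6), (2, 9), (2, 11), (2, 12), (2, 14), (3, 1), (3, 3), (3, 4), (3, 6), (3, 9), (3, 11), (3, 12), (3, 14)]
Unfold 5 (reflect across h@4): 64 holes -> [(0, 1), (0, 3), (0, 4), (0, 6), (0, 9), (0, 11), (0, 12), (0, 14), (1, 1), (1, 3), (1, 4), (1, 6), (1, 9), (1, 11), (1, 12), (1, 14), (2, 1), (2, 3), (2, 4), (2, 6), (2, 9), (2, 11), (2, 12), (2, 14), (3, 1), (3, 3), (3, 4), (3, 6), (3, 9), (3, 11), (3, 12), (3, 14), (4, 1), (4, 3), (4, 4), (4, 6), (4, 9), (4, 11), (4, 12), (4, 14), (5, 1), (5, 3), (5, 4), (5, 6), (5, 9), (5, 11), (5, 12), (5, 14), (6, 1), (6, 3), (6, 4), (6, 6), (6, 9), (6, 11), (6, 12), (6, 14), (7, 1), (7, 3), (7, 4), (7, 6), (7, 9), (7, 11), (7, 12), (7, 14)]
Holes: [(0, 1), (0, 3), (0, 4), (0, 6), (0, 9), (0, 11), (0, 12), (0, 14), (1, 1), (1, 3), (1, 4), (1, 6), (1, 9), (1, 11), (1, 12), (1, 14), (2, 1), (2, 3), (2, 4), (2, 6), (2, 9), (2, 11), (2, 12), (2, 14), (3, 1), (3, 3), (3, 4), (3, 6), (3, 9), (3, 11), (3, 12), (3, 14), (4, 1), (4, 3), (4, 4), (4, 6), (4, 9), (4, 11), (4, 12), (4, 14), (5, 1), (5, 3), (5, 4), (5, 6), (5, 9), (5, 11), (5, 12), (5, 14), (6, 1), (6, 3), (6, 4), (6, 6), (6, 9), (6, 11), (6, 12), (6, 14), (7, 1), (7, 3), (7, 4), (7, 6), (7, 9), (7, 11), (7, 12), (7, 14)]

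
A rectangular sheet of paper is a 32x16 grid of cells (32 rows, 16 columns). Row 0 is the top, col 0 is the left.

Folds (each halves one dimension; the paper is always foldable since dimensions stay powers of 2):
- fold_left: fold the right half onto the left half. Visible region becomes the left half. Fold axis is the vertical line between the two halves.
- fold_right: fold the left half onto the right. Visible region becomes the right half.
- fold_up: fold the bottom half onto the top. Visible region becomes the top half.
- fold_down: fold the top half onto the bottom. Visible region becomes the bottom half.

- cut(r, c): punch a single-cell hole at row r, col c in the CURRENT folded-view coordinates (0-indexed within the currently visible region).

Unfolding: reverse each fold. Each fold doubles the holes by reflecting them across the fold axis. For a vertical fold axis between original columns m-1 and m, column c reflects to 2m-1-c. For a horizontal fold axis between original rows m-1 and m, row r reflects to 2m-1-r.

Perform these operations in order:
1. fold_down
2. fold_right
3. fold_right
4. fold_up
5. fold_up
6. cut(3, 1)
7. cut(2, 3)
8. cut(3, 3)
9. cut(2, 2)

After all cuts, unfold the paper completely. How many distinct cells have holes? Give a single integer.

Op 1 fold_down: fold axis h@16; visible region now rows[16,32) x cols[0,16) = 16x16
Op 2 fold_right: fold axis v@8; visible region now rows[16,32) x cols[8,16) = 16x8
Op 3 fold_right: fold axis v@12; visible region now rows[16,32) x cols[12,16) = 16x4
Op 4 fold_up: fold axis h@24; visible region now rows[16,24) x cols[12,16) = 8x4
Op 5 fold_up: fold axis h@20; visible region now rows[16,20) x cols[12,16) = 4x4
Op 6 cut(3, 1): punch at orig (19,13); cuts so far [(19, 13)]; region rows[16,20) x cols[12,16) = 4x4
Op 7 cut(2, 3): punch at orig (18,15); cuts so far [(18, 15), (19, 13)]; region rows[16,20) x cols[12,16) = 4x4
Op 8 cut(3, 3): punch at orig (19,15); cuts so far [(18, 15), (19, 13), (19, 15)]; region rows[16,20) x cols[12,16) = 4x4
Op 9 cut(2, 2): punch at orig (18,14); cuts so far [(18, 14), (18, 15), (19, 13), (19, 15)]; region rows[16,20) x cols[12,16) = 4x4
Unfold 1 (reflect across h@20): 8 holes -> [(18, 14), (18, 15), (19, 13), (19, 15), (20, 13), (20, 15), (21, 14), (21, 15)]
Unfold 2 (reflect across h@24): 16 holes -> [(18, 14), (18, 15), (19, 13), (19, 15), (20, 13), (20, 15), (21, 14), (21, 15), (26, 14), (26, 15), (27, 13), (27, 15), (28, 13), (28, 15), (29, 14), (29, 15)]
Unfold 3 (reflect across v@12): 32 holes -> [(18, 8), (18, 9), (18, 14), (18, 15), (19, 8), (19, 10), (19, 13), (19, 15), (20, 8), (20, 10), (20, 13), (20, 15), (21, 8), (21, 9), (21, 14), (21, 15), (26, 8), (26, 9), (26, 14), (26, 15), (27, 8), (27, 10), (27, 13), (27, 15), (28, 8), (28, 10), (28, 13), (28, 15), (29, 8), (29, 9), (29, 14), (29, 15)]
Unfold 4 (reflect across v@8): 64 holes -> [(18, 0), (18, 1), (18, 6), (18, 7), (18, 8), (18, 9), (18, 14), (18, 15), (19, 0), (19, 2), (19, 5), (19, 7), (19, 8), (19, 10), (19, 13), (19, 15), (20, 0), (20, 2), (20, 5), (20, 7), (20, 8), (20, 10), (20, 13), (20, 15), (21, 0), (21, 1), (21, 6), (21, 7), (21, 8), (21, 9), (21, 14), (21, 15), (26, 0), (26, 1), (26, 6), (26, 7), (26, 8), (26, 9), (26, 14), (26, 15), (27, 0), (27, 2), (27, 5), (27, 7), (27, 8), (27, 10), (27, 13), (27, 15), (28, 0), (28, 2), (28, 5), (28, 7), (28, 8), (28, 10), (28, 13), (28, 15), (29, 0), (29, 1), (29, 6), (29, 7), (29, 8), (29, 9), (29, 14), (29, 15)]
Unfold 5 (reflect across h@16): 128 holes -> [(2, 0), (2, 1), (2, 6), (2, 7), (2, 8), (2, 9), (2, 14), (2, 15), (3, 0), (3, 2), (3, 5), (3, 7), (3, 8), (3, 10), (3, 13), (3, 15), (4, 0), (4, 2), (4, 5), (4, 7), (4, 8), (4, 10), (4, 13), (4, 15), (5, 0), (5, 1), (5, 6), (5, 7), (5, 8), (5, 9), (5, 14), (5, 15), (10, 0), (10, 1), (10, 6), (10, 7), (10, 8), (10, 9), (10, 14), (10, 15), (11, 0), (11, 2), (11, 5), (11, 7), (11, 8), (11, 10), (11, 13), (11, 15), (12, 0), (12, 2), (12, 5), (12, 7), (12, 8), (12, 10), (12, 13), (12, 15), (13, 0), (13, 1), (13, 6), (13, 7), (13, 8), (13, 9), (13, 14), (13, 15), (18, 0), (18, 1), (18, 6), (18, 7), (18, 8), (18, 9), (18, 14), (18, 15), (19, 0), (19, 2), (19, 5), (19, 7), (19, 8), (19, 10), (19, 13), (19, 15), (20, 0), (20, 2), (20, 5), (20, 7), (20, 8), (20, 10), (20, 13), (20, 15), (21, 0), (21, 1), (21, 6), (21, 7), (21, 8), (21, 9), (21, 14), (21, 15), (26, 0), (26, 1), (26, 6), (26, 7), (26, 8), (26, 9), (26, 14), (26, 15), (27, 0), (27, 2), (27, 5), (27, 7), (27, 8), (27, 10), (27, 13), (27, 15), (28, 0), (28, 2), (28, 5), (28, 7), (28, 8), (28, 10), (28, 13), (28, 15), (29, 0), (29, 1), (29, 6), (29, 7), (29, 8), (29, 9), (29, 14), (29, 15)]

Answer: 128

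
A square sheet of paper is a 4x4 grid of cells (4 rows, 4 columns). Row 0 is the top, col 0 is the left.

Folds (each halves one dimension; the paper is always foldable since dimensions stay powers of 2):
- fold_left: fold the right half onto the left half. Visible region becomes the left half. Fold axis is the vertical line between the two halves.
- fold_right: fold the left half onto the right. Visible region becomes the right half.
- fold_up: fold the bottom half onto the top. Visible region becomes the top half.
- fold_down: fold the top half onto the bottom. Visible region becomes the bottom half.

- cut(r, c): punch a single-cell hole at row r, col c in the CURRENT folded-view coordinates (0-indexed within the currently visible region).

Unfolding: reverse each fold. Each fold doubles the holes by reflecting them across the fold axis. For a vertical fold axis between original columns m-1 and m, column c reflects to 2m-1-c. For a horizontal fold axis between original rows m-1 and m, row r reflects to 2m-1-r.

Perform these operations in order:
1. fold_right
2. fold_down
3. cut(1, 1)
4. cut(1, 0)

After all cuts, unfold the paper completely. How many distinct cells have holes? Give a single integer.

Op 1 fold_right: fold axis v@2; visible region now rows[0,4) x cols[2,4) = 4x2
Op 2 fold_down: fold axis h@2; visible region now rows[2,4) x cols[2,4) = 2x2
Op 3 cut(1, 1): punch at orig (3,3); cuts so far [(3, 3)]; region rows[2,4) x cols[2,4) = 2x2
Op 4 cut(1, 0): punch at orig (3,2); cuts so far [(3, 2), (3, 3)]; region rows[2,4) x cols[2,4) = 2x2
Unfold 1 (reflect across h@2): 4 holes -> [(0, 2), (0, 3), (3, 2), (3, 3)]
Unfold 2 (reflect across v@2): 8 holes -> [(0, 0), (0, 1), (0, 2), (0, 3), (3, 0), (3, 1), (3, 2), (3, 3)]

Answer: 8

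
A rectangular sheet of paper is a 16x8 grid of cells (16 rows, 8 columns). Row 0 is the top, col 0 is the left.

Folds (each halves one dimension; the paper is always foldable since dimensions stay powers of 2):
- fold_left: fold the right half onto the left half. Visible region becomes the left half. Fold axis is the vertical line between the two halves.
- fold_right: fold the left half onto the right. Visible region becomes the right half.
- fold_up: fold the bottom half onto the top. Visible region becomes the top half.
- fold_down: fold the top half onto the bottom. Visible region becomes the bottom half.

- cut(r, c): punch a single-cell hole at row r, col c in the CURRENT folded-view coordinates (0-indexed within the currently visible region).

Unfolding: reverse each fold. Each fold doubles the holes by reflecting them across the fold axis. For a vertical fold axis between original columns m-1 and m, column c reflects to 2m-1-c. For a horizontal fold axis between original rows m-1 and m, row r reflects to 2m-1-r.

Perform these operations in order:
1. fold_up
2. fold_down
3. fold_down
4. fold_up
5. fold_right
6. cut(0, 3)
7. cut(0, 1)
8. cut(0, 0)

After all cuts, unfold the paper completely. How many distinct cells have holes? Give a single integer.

Op 1 fold_up: fold axis h@8; visible region now rows[0,8) x cols[0,8) = 8x8
Op 2 fold_down: fold axis h@4; visible region now rows[4,8) x cols[0,8) = 4x8
Op 3 fold_down: fold axis h@6; visible region now rows[6,8) x cols[0,8) = 2x8
Op 4 fold_up: fold axis h@7; visible region now rows[6,7) x cols[0,8) = 1x8
Op 5 fold_right: fold axis v@4; visible region now rows[6,7) x cols[4,8) = 1x4
Op 6 cut(0, 3): punch at orig (6,7); cuts so far [(6, 7)]; region rows[6,7) x cols[4,8) = 1x4
Op 7 cut(0, 1): punch at orig (6,5); cuts so far [(6, 5), (6, 7)]; region rows[6,7) x cols[4,8) = 1x4
Op 8 cut(0, 0): punch at orig (6,4); cuts so far [(6, 4), (6, 5), (6, 7)]; region rows[6,7) x cols[4,8) = 1x4
Unfold 1 (reflect across v@4): 6 holes -> [(6, 0), (6, 2), (6, 3), (6, 4), (6, 5), (6, 7)]
Unfold 2 (reflect across h@7): 12 holes -> [(6, 0), (6, 2), (6, 3), (6, 4), (6, 5), (6, 7), (7, 0), (7, 2), (7, 3), (7, 4), (7, 5), (7, 7)]
Unfold 3 (reflect across h@6): 24 holes -> [(4, 0), (4, 2), (4, 3), (4, 4), (4, 5), (4, 7), (5, 0), (5, 2), (5, 3), (5, 4), (5, 5), (5, 7), (6, 0), (6, 2), (6, 3), (6, 4), (6, 5), (6, 7), (7, 0), (7, 2), (7, 3), (7, 4), (7, 5), (7, 7)]
Unfold 4 (reflect across h@4): 48 holes -> [(0, 0), (0, 2), (0, 3), (0, 4), (0, 5), (0, 7), (1, 0), (1, 2), (1, 3), (1, 4), (1, 5), (1, 7), (2, 0), (2, 2), (2, 3), (2, 4), (2, 5), (2, 7), (3, 0), (3, 2), (3, 3), (3, 4), (3, 5), (3, 7), (4, 0), (4, 2), (4, 3), (4, 4), (4, 5), (4, 7), (5, 0), (5, 2), (5, 3), (5, 4), (5, 5), (5, 7), (6, 0), (6, 2), (6, 3), (6, 4), (6, 5), (6, 7), (7, 0), (7, 2), (7, 3), (7, 4), (7, 5), (7, 7)]
Unfold 5 (reflect across h@8): 96 holes -> [(0, 0), (0, 2), (0, 3), (0, 4), (0, 5), (0, 7), (1, 0), (1, 2), (1, 3), (1, 4), (1, 5), (1, 7), (2, 0), (2, 2), (2, 3), (2, 4), (2, 5), (2, 7), (3, 0), (3, 2), (3, 3), (3, 4), (3, 5), (3, 7), (4, 0), (4, 2), (4, 3), (4, 4), (4, 5), (4, 7), (5, 0), (5, 2), (5, 3), (5, 4), (5, 5), (5, 7), (6, 0), (6, 2), (6, 3), (6, 4), (6, 5), (6, 7), (7, 0), (7, 2), (7, 3), (7, 4), (7, 5), (7, 7), (8, 0), (8, 2), (8, 3), (8, 4), (8, 5), (8, 7), (9, 0), (9, 2), (9, 3), (9, 4), (9, 5), (9, 7), (10, 0), (10, 2), (10, 3), (10, 4), (10, 5), (10, 7), (11, 0), (11, 2), (11, 3), (11, 4), (11, 5), (11, 7), (12, 0), (12, 2), (12, 3), (12, 4), (12, 5), (12, 7), (13, 0), (13, 2), (13, 3), (13, 4), (13, 5), (13, 7), (14, 0), (14, 2), (14, 3), (14, 4), (14, 5), (14, 7), (15, 0), (15, 2), (15, 3), (15, 4), (15, 5), (15, 7)]

Answer: 96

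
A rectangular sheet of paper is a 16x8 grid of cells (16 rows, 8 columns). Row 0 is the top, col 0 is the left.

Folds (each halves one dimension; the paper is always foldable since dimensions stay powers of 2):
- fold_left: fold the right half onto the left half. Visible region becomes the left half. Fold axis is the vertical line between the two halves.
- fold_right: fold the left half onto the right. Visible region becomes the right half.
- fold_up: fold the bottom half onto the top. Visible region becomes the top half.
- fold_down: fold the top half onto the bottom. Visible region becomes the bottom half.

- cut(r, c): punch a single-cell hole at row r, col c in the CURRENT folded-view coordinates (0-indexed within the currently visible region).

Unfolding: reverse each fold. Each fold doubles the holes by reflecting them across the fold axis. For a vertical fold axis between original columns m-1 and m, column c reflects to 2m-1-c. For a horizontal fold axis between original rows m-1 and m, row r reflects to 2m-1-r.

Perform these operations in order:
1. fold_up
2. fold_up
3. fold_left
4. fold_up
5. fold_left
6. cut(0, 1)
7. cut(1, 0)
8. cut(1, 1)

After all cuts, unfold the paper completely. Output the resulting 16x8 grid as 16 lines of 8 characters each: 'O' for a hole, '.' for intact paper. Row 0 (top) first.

Answer: .OO..OO.
OOOOOOOO
OOOOOOOO
.OO..OO.
.OO..OO.
OOOOOOOO
OOOOOOOO
.OO..OO.
.OO..OO.
OOOOOOOO
OOOOOOOO
.OO..OO.
.OO..OO.
OOOOOOOO
OOOOOOOO
.OO..OO.

Derivation:
Op 1 fold_up: fold axis h@8; visible region now rows[0,8) x cols[0,8) = 8x8
Op 2 fold_up: fold axis h@4; visible region now rows[0,4) x cols[0,8) = 4x8
Op 3 fold_left: fold axis v@4; visible region now rows[0,4) x cols[0,4) = 4x4
Op 4 fold_up: fold axis h@2; visible region now rows[0,2) x cols[0,4) = 2x4
Op 5 fold_left: fold axis v@2; visible region now rows[0,2) x cols[0,2) = 2x2
Op 6 cut(0, 1): punch at orig (0,1); cuts so far [(0, 1)]; region rows[0,2) x cols[0,2) = 2x2
Op 7 cut(1, 0): punch at orig (1,0); cuts so far [(0, 1), (1, 0)]; region rows[0,2) x cols[0,2) = 2x2
Op 8 cut(1, 1): punch at orig (1,1); cuts so far [(0, 1), (1, 0), (1, 1)]; region rows[0,2) x cols[0,2) = 2x2
Unfold 1 (reflect across v@2): 6 holes -> [(0, 1), (0, 2), (1, 0), (1, 1), (1, 2), (1, 3)]
Unfold 2 (reflect across h@2): 12 holes -> [(0, 1), (0, 2), (1, 0), (1, 1), (1, 2), (1, 3), (2, 0), (2, 1), (2, 2), (2, 3), (3, 1), (3, 2)]
Unfold 3 (reflect across v@4): 24 holes -> [(0, 1), (0, 2), (0, 5), (0, 6), (1, 0), (1, 1), (1, 2), (1, 3), (1, 4), (1, 5), (1, 6), (1, 7), (2, 0), (2, 1), (2, 2), (2, 3), (2, 4), (2, 5), (2, 6), (2, 7), (3, 1), (3, 2), (3, 5), (3, 6)]
Unfold 4 (reflect across h@4): 48 holes -> [(0, 1), (0, 2), (0, 5), (0, 6), (1, 0), (1, 1), (1, 2), (1, 3), (1, 4), (1, 5), (1, 6), (1, 7), (2, 0), (2, 1), (2, 2), (2, 3), (2, 4), (2, 5), (2, 6), (2, 7), (3, 1), (3, 2), (3, 5), (3, 6), (4, 1), (4, 2), (4, 5), (4, 6), (5, 0), (5, 1), (5, 2), (5, 3), (5, 4), (5, 5), (5, 6), (5, 7), (6, 0), (6, 1), (6, 2), (6, 3), (6, 4), (6, 5), (6, 6), (6, 7), (7, 1), (7, 2), (7, 5), (7, 6)]
Unfold 5 (reflect across h@8): 96 holes -> [(0, 1), (0, 2), (0, 5), (0, 6), (1, 0), (1, 1), (1, 2), (1, 3), (1, 4), (1, 5), (1, 6), (1, 7), (2, 0), (2, 1), (2, 2), (2, 3), (2, 4), (2, 5), (2, 6), (2, 7), (3, 1), (3, 2), (3, 5), (3, 6), (4, 1), (4, 2), (4, 5), (4, 6), (5, 0), (5, 1), (5, 2), (5, 3), (5, 4), (5, 5), (5, 6), (5, 7), (6, 0), (6, 1), (6, 2), (6, 3), (6, 4), (6, 5), (6, 6), (6, 7), (7, 1), (7, 2), (7, 5), (7, 6), (8, 1), (8, 2), (8, 5), (8, 6), (9, 0), (9, 1), (9, 2), (9, 3), (9, 4), (9, 5), (9, 6), (9, 7), (10, 0), (10, 1), (10, 2), (10, 3), (10, 4), (10, 5), (10, 6), (10, 7), (11, 1), (11, 2), (11, 5), (11, 6), (12, 1), (12, 2), (12, 5), (12, 6), (13, 0), (13, 1), (13, 2), (13, 3), (13, 4), (13, 5), (13, 6), (13, 7), (14, 0), (14, 1), (14, 2), (14, 3), (14, 4), (14, 5), (14, 6), (14, 7), (15, 1), (15, 2), (15, 5), (15, 6)]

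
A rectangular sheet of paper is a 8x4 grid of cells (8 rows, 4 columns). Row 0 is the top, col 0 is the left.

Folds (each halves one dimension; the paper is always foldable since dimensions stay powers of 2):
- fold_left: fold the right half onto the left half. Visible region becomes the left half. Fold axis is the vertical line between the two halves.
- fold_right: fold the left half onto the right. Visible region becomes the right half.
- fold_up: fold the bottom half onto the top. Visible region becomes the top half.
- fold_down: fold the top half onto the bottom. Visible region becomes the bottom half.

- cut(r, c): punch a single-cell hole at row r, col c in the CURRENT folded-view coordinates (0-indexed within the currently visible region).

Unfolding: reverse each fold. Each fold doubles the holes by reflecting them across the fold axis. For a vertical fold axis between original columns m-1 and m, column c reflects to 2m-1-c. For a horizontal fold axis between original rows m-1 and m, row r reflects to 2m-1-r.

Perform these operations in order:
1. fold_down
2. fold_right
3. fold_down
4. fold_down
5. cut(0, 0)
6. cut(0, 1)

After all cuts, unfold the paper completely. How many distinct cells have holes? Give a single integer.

Op 1 fold_down: fold axis h@4; visible region now rows[4,8) x cols[0,4) = 4x4
Op 2 fold_right: fold axis v@2; visible region now rows[4,8) x cols[2,4) = 4x2
Op 3 fold_down: fold axis h@6; visible region now rows[6,8) x cols[2,4) = 2x2
Op 4 fold_down: fold axis h@7; visible region now rows[7,8) x cols[2,4) = 1x2
Op 5 cut(0, 0): punch at orig (7,2); cuts so far [(7, 2)]; region rows[7,8) x cols[2,4) = 1x2
Op 6 cut(0, 1): punch at orig (7,3); cuts so far [(7, 2), (7, 3)]; region rows[7,8) x cols[2,4) = 1x2
Unfold 1 (reflect across h@7): 4 holes -> [(6, 2), (6, 3), (7, 2), (7, 3)]
Unfold 2 (reflect across h@6): 8 holes -> [(4, 2), (4, 3), (5, 2), (5, 3), (6, 2), (6, 3), (7, 2), (7, 3)]
Unfold 3 (reflect across v@2): 16 holes -> [(4, 0), (4, 1), (4, 2), (4, 3), (5, 0), (5, 1), (5, 2), (5, 3), (6, 0), (6, 1), (6, 2), (6, 3), (7, 0), (7, 1), (7, 2), (7, 3)]
Unfold 4 (reflect across h@4): 32 holes -> [(0, 0), (0, 1), (0, 2), (0, 3), (1, 0), (1, 1), (1, 2), (1, 3), (2, 0), (2, 1), (2, 2), (2, 3), (3, 0), (3, 1), (3, 2), (3, 3), (4, 0), (4, 1), (4, 2), (4, 3), (5, 0), (5, 1), (5, 2), (5, 3), (6, 0), (6, 1), (6, 2), (6, 3), (7, 0), (7, 1), (7, 2), (7, 3)]

Answer: 32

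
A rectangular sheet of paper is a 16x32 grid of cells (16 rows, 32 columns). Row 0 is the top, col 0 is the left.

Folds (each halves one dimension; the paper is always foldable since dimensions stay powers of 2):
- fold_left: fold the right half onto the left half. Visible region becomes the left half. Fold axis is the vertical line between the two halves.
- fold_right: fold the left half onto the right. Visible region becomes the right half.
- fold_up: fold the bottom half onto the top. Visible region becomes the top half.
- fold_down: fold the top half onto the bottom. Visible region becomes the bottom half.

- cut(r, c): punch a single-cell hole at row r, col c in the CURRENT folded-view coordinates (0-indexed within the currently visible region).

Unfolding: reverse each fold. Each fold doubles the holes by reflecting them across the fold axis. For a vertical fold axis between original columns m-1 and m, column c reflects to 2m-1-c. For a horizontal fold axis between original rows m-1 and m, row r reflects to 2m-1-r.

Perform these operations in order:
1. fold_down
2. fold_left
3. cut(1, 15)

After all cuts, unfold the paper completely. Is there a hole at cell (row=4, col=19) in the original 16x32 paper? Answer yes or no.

Op 1 fold_down: fold axis h@8; visible region now rows[8,16) x cols[0,32) = 8x32
Op 2 fold_left: fold axis v@16; visible region now rows[8,16) x cols[0,16) = 8x16
Op 3 cut(1, 15): punch at orig (9,15); cuts so far [(9, 15)]; region rows[8,16) x cols[0,16) = 8x16
Unfold 1 (reflect across v@16): 2 holes -> [(9, 15), (9, 16)]
Unfold 2 (reflect across h@8): 4 holes -> [(6, 15), (6, 16), (9, 15), (9, 16)]
Holes: [(6, 15), (6, 16), (9, 15), (9, 16)]

Answer: no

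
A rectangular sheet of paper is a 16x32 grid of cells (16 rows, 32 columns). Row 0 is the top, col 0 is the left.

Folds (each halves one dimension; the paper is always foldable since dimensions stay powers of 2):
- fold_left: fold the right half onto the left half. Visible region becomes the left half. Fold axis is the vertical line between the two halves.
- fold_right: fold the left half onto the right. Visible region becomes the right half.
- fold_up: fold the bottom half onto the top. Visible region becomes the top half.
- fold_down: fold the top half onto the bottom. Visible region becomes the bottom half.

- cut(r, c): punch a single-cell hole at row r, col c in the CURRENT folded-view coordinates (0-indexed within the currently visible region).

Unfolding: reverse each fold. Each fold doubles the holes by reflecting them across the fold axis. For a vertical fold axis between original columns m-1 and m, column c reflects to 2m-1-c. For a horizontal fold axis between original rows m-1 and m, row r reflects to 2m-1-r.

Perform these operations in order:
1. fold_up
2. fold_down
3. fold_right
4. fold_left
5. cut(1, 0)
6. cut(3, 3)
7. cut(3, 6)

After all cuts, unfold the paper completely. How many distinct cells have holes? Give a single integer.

Op 1 fold_up: fold axis h@8; visible region now rows[0,8) x cols[0,32) = 8x32
Op 2 fold_down: fold axis h@4; visible region now rows[4,8) x cols[0,32) = 4x32
Op 3 fold_right: fold axis v@16; visible region now rows[4,8) x cols[16,32) = 4x16
Op 4 fold_left: fold axis v@24; visible region now rows[4,8) x cols[16,24) = 4x8
Op 5 cut(1, 0): punch at orig (5,16); cuts so far [(5, 16)]; region rows[4,8) x cols[16,24) = 4x8
Op 6 cut(3, 3): punch at orig (7,19); cuts so far [(5, 16), (7, 19)]; region rows[4,8) x cols[16,24) = 4x8
Op 7 cut(3, 6): punch at orig (7,22); cuts so far [(5, 16), (7, 19), (7, 22)]; region rows[4,8) x cols[16,24) = 4x8
Unfold 1 (reflect across v@24): 6 holes -> [(5, 16), (5, 31), (7, 19), (7, 22), (7, 25), (7, 28)]
Unfold 2 (reflect across v@16): 12 holes -> [(5, 0), (5, 15), (5, 16), (5, 31), (7, 3), (7, 6), (7, 9), (7, 12), (7, 19), (7, 22), (7, 25), (7, 28)]
Unfold 3 (reflect across h@4): 24 holes -> [(0, 3), (0, 6), (0, 9), (0, 12), (0, 19), (0, 22), (0, 25), (0, 28), (2, 0), (2, 15), (2, 16), (2, 31), (5, 0), (5, 15), (5, 16), (5, 31), (7, 3), (7, 6), (7, 9), (7, 12), (7, 19), (7, 22), (7, 25), (7, 28)]
Unfold 4 (reflect across h@8): 48 holes -> [(0, 3), (0, 6), (0, 9), (0, 12), (0, 19), (0, 22), (0, 25), (0, 28), (2, 0), (2, 15), (2, 16), (2, 31), (5, 0), (5, 15), (5, 16), (5, 31), (7, 3), (7, 6), (7, 9), (7, 12), (7, 19), (7, 22), (7, 25), (7, 28), (8, 3), (8, 6), (8, 9), (8, 12), (8, 19), (8, 22), (8, 25), (8, 28), (10, 0), (10, 15), (10, 16), (10, 31), (13, 0), (13, 15), (13, 16), (13, 31), (15, 3), (15, 6), (15, 9), (15, 12), (15, 19), (15, 22), (15, 25), (15, 28)]

Answer: 48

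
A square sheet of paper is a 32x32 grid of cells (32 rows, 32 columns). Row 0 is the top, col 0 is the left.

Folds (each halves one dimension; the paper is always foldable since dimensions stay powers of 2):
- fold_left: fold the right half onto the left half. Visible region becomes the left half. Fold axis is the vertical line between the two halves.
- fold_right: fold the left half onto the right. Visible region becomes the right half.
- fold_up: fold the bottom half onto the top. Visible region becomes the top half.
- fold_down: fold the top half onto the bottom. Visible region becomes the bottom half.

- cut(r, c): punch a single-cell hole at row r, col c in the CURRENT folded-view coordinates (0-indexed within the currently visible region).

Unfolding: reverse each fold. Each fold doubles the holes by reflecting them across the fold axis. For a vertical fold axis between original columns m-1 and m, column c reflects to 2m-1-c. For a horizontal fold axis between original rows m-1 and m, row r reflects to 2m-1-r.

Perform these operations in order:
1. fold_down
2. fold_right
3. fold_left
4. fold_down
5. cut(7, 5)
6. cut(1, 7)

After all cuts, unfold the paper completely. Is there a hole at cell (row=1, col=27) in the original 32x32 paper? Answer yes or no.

Answer: no

Derivation:
Op 1 fold_down: fold axis h@16; visible region now rows[16,32) x cols[0,32) = 16x32
Op 2 fold_right: fold axis v@16; visible region now rows[16,32) x cols[16,32) = 16x16
Op 3 fold_left: fold axis v@24; visible region now rows[16,32) x cols[16,24) = 16x8
Op 4 fold_down: fold axis h@24; visible region now rows[24,32) x cols[16,24) = 8x8
Op 5 cut(7, 5): punch at orig (31,21); cuts so far [(31, 21)]; region rows[24,32) x cols[16,24) = 8x8
Op 6 cut(1, 7): punch at orig (25,23); cuts so far [(25, 23), (31, 21)]; region rows[24,32) x cols[16,24) = 8x8
Unfold 1 (reflect across h@24): 4 holes -> [(16, 21), (22, 23), (25, 23), (31, 21)]
Unfold 2 (reflect across v@24): 8 holes -> [(16, 21), (16, 26), (22, 23), (22, 24), (25, 23), (25, 24), (31, 21), (31, 26)]
Unfold 3 (reflect across v@16): 16 holes -> [(16, 5), (16, 10), (16, 21), (16, 26), (22, 7), (22, 8), (22, 23), (22, 24), (25, 7), (25, 8), (25, 23), (25, 24), (31, 5), (31, 10), (31, 21), (31, 26)]
Unfold 4 (reflect across h@16): 32 holes -> [(0, 5), (0, 10), (0, 21), (0, 26), (6, 7), (6, 8), (6, 23), (6, 24), (9, 7), (9, 8), (9, 23), (9, 24), (15, 5), (15, 10), (15, 21), (15, 26), (16, 5), (16, 10), (16, 21), (16, 26), (22, 7), (22, 8), (22, 23), (22, 24), (25, 7), (25, 8), (25, 23), (25, 24), (31, 5), (31, 10), (31, 21), (31, 26)]
Holes: [(0, 5), (0, 10), (0, 21), (0, 26), (6, 7), (6, 8), (6, 23), (6, 24), (9, 7), (9, 8), (9, 23), (9, 24), (15, 5), (15, 10), (15, 21), (15, 26), (16, 5), (16, 10), (16, 21), (16, 26), (22, 7), (22, 8), (22, 23), (22, 24), (25, 7), (25, 8), (25, 23), (25, 24), (31, 5), (31, 10), (31, 21), (31, 26)]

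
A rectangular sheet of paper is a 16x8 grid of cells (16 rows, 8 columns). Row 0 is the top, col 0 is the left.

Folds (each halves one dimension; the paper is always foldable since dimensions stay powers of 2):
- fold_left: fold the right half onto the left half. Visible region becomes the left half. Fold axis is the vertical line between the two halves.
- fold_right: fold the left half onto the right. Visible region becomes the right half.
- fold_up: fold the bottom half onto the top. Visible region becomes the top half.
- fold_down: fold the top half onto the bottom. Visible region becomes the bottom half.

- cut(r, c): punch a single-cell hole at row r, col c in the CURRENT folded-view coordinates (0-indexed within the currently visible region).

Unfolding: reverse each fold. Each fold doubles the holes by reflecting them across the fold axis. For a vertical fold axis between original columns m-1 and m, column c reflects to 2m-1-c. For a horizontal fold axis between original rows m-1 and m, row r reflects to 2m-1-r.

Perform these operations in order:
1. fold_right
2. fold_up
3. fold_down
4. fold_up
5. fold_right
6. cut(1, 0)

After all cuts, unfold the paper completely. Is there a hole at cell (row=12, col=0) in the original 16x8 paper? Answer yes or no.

Answer: no

Derivation:
Op 1 fold_right: fold axis v@4; visible region now rows[0,16) x cols[4,8) = 16x4
Op 2 fold_up: fold axis h@8; visible region now rows[0,8) x cols[4,8) = 8x4
Op 3 fold_down: fold axis h@4; visible region now rows[4,8) x cols[4,8) = 4x4
Op 4 fold_up: fold axis h@6; visible region now rows[4,6) x cols[4,8) = 2x4
Op 5 fold_right: fold axis v@6; visible region now rows[4,6) x cols[6,8) = 2x2
Op 6 cut(1, 0): punch at orig (5,6); cuts so far [(5, 6)]; region rows[4,6) x cols[6,8) = 2x2
Unfold 1 (reflect across v@6): 2 holes -> [(5, 5), (5, 6)]
Unfold 2 (reflect across h@6): 4 holes -> [(5, 5), (5, 6), (6, 5), (6, 6)]
Unfold 3 (reflect across h@4): 8 holes -> [(1, 5), (1, 6), (2, 5), (2, 6), (5, 5), (5, 6), (6, 5), (6, 6)]
Unfold 4 (reflect across h@8): 16 holes -> [(1, 5), (1, 6), (2, 5), (2, 6), (5, 5), (5, 6), (6, 5), (6, 6), (9, 5), (9, 6), (10, 5), (10, 6), (13, 5), (13, 6), (14, 5), (14, 6)]
Unfold 5 (reflect across v@4): 32 holes -> [(1, 1), (1, 2), (1, 5), (1, 6), (2, 1), (2, 2), (2, 5), (2, 6), (5, 1), (5, 2), (5, 5), (5, 6), (6, 1), (6, 2), (6, 5), (6, 6), (9, 1), (9, 2), (9, 5), (9, 6), (10, 1), (10, 2), (10, 5), (10, 6), (13, 1), (13, 2), (13, 5), (13, 6), (14, 1), (14, 2), (14, 5), (14, 6)]
Holes: [(1, 1), (1, 2), (1, 5), (1, 6), (2, 1), (2, 2), (2, 5), (2, 6), (5, 1), (5, 2), (5, 5), (5, 6), (6, 1), (6, 2), (6, 5), (6, 6), (9, 1), (9, 2), (9, 5), (9, 6), (10, 1), (10, 2), (10, 5), (10, 6), (13, 1), (13, 2), (13, 5), (13, 6), (14, 1), (14, 2), (14, 5), (14, 6)]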